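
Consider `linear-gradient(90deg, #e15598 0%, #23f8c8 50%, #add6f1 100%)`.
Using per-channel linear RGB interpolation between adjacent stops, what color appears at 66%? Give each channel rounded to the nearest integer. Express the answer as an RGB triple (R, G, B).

(79, 237, 213)

66% lies between the 50% and 100% stops, so the local fraction is t = (66 − 50)/(100 − 50) = 16/50 ≈ 0.32.
#23f8c8 → (35, 248, 200); #add6f1 → (173, 214, 241).
R = 35 + 0.32 × (173 − 35) = 79.16 → 79
G = 248 + 0.32 × (214 − 248) = 237.12 → 237
B = 200 + 0.32 × (241 − 200) = 213.12 → 213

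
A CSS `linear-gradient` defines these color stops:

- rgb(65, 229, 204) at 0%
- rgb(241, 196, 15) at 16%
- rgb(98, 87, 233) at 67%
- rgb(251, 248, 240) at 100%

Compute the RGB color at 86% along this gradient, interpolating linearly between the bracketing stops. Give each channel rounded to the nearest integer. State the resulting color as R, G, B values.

(186, 180, 237)

86% lies between the 67% and 100% stops, so the local fraction is t = (86 − 67)/(100 − 67) = 19/33 ≈ 0.5758.
R = 98 + 0.5758 × (251 − 98) = 186.097 → 186
G = 87 + 0.5758 × (248 − 87) = 179.704 → 180
B = 233 + 0.5758 × (240 − 233) = 237.031 → 237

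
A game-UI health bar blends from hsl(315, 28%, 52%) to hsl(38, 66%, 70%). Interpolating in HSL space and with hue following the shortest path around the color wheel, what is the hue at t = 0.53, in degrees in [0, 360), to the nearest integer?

Hue: 38 − 315 = -277°, but |-277| > 180 so the shorter arc goes the other way: Δh = -277 + 360 = 83°.
H = 315 + 0.53 × (83) = 358.99 → 359°

359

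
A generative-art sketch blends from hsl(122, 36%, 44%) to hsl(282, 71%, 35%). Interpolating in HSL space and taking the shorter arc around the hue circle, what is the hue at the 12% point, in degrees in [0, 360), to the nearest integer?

141

Hue arc: Δh = 282 − 122 = 160° (|Δh| ≤ 180, already the shorter path).
H = 122 + 0.12 × (160) = 141.2 → 141°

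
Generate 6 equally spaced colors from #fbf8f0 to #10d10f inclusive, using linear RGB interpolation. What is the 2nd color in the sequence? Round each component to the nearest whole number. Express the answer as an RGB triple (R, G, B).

With 6 swatches and endpoints inclusive, swatch 2 sits at t = (2 − 1)/(6 − 1) = 1/5 ≈ 0.2.
#fbf8f0 → (251, 248, 240); #10d10f → (16, 209, 15).
R = 251 + 0.2 × (16 − 251) = 204 → 204
G = 248 + 0.2 × (209 − 248) = 240.2 → 240
B = 240 + 0.2 × (15 − 240) = 195 → 195

(204, 240, 195)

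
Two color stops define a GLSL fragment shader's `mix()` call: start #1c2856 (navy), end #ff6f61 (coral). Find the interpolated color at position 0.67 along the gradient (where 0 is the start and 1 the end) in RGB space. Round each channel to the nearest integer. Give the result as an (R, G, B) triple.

(180, 88, 93)

#1c2856 → (28, 40, 86); #ff6f61 → (255, 111, 97).
R = 28 + 0.67 × (255 − 28) = 28 + 0.67 × 227 = 180.09 → 180
G = 40 + 0.67 × (111 − 40) = 40 + 0.67 × 71 = 87.57 → 88
B = 86 + 0.67 × (97 − 86) = 86 + 0.67 × 11 = 93.37 → 93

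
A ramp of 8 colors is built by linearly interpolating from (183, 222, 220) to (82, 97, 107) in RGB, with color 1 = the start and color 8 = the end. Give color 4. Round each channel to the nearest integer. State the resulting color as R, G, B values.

With 8 swatches and endpoints inclusive, swatch 4 sits at t = (4 − 1)/(8 − 1) = 3/7 ≈ 0.4286.
R = 183 + 0.4286 × (82 − 183) = 139.711 → 140
G = 222 + 0.4286 × (97 − 222) = 168.425 → 168
B = 220 + 0.4286 × (107 − 220) = 171.568 → 172

(140, 168, 172)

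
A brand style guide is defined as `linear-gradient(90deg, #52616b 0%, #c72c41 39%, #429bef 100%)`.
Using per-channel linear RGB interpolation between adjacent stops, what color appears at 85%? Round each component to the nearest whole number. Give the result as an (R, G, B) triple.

(99, 128, 196)

85% lies between the 39% and 100% stops, so the local fraction is t = (85 − 39)/(100 − 39) = 46/61 ≈ 0.7541.
#c72c41 → (199, 44, 65); #429bef → (66, 155, 239).
R = 199 + 0.7541 × (66 − 199) = 98.705 → 99
G = 44 + 0.7541 × (155 − 44) = 127.705 → 128
B = 65 + 0.7541 × (239 − 65) = 196.213 → 196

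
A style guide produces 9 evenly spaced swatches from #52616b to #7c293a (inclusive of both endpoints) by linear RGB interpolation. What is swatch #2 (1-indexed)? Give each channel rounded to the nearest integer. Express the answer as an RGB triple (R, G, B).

(87, 90, 101)

With 9 swatches and endpoints inclusive, swatch 2 sits at t = (2 − 1)/(9 − 1) = 1/8 ≈ 0.125.
#52616b → (82, 97, 107); #7c293a → (124, 41, 58).
R = 82 + 0.125 × (124 − 82) = 87.25 → 87
G = 97 + 0.125 × (41 − 97) = 90 → 90
B = 107 + 0.125 × (58 − 107) = 100.875 → 101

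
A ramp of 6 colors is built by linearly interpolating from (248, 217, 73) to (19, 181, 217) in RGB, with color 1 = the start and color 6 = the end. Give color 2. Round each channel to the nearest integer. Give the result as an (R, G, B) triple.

With 6 swatches and endpoints inclusive, swatch 2 sits at t = (2 − 1)/(6 − 1) = 1/5 ≈ 0.2.
R = 248 + 0.2 × (19 − 248) = 202.2 → 202
G = 217 + 0.2 × (181 − 217) = 209.8 → 210
B = 73 + 0.2 × (217 − 73) = 101.8 → 102

(202, 210, 102)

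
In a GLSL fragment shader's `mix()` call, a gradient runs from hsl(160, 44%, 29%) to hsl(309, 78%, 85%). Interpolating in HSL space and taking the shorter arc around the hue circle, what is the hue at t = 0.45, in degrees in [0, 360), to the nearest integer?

Hue arc: Δh = 309 − 160 = 149° (|Δh| ≤ 180, already the shorter path).
H = 160 + 0.45 × (149) = 227.05 → 227°

227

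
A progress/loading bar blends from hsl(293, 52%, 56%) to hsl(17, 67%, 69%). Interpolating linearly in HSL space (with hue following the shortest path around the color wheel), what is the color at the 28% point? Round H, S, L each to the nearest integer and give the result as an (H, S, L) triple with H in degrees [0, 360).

Hue: 17 − 293 = -276°, but |-276| > 180 so the shorter arc goes the other way: Δh = -276 + 360 = 84°.
H = 293 + 0.28 × (84) = 316.52 → 317°
S = 52 + 0.28 × (67 − 52) = 56.2 → 56%
L = 56 + 0.28 × (69 − 56) = 59.64 → 60%

(317, 56, 60)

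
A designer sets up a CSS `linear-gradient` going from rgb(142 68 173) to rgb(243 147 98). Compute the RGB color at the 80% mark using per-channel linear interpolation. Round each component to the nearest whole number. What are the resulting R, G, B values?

(223, 131, 113)

80% corresponds to t = 0.8.
R = 142 + 0.8 × (243 − 142) = 142 + 0.8 × 101 = 222.8 → 223
G = 68 + 0.8 × (147 − 68) = 68 + 0.8 × 79 = 131.2 → 131
B = 173 + 0.8 × (98 − 173) = 173 + 0.8 × -75 = 113 → 113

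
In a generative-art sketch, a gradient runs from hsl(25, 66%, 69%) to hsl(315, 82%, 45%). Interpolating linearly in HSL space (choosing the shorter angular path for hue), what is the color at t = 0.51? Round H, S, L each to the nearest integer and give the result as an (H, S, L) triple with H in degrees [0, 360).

Hue: 315 − 25 = 290°, but |290| > 180 so the shorter arc goes the other way: Δh = 290 − 360 = -70°.
H = 25 + 0.51 × (-70) = -10.7 → -11 → -11 mod 360 = 349°
S = 66 + 0.51 × (82 − 66) = 74.16 → 74%
L = 69 + 0.51 × (45 − 69) = 56.76 → 57%

(349, 74, 57)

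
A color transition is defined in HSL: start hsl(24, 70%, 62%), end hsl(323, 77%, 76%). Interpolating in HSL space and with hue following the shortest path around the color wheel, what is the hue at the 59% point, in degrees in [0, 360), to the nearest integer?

Hue: 323 − 24 = 299°, but |299| > 180 so the shorter arc goes the other way: Δh = 299 − 360 = -61°.
H = 24 + 0.59 × (-61) = -11.99 → -12 → -12 mod 360 = 348°

348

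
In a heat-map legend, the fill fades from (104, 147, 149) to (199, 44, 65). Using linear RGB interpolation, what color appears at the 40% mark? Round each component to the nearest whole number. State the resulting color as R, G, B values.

(142, 106, 115)

40% corresponds to t = 0.4.
R = 104 + 0.4 × (199 − 104) = 104 + 0.4 × 95 = 142 → 142
G = 147 + 0.4 × (44 − 147) = 147 + 0.4 × -103 = 105.8 → 106
B = 149 + 0.4 × (65 − 149) = 149 + 0.4 × -84 = 115.4 → 115
So the blended color is (142, 106, 115), about #8e6a73.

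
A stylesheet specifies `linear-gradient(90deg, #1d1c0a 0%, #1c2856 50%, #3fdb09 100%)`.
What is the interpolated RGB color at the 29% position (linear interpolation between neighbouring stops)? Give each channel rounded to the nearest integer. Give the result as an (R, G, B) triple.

29% lies between the 0% and 50% stops, so the local fraction is t = (29 − 0)/(50 − 0) = 29/50 ≈ 0.58.
#1d1c0a → (29, 28, 10); #1c2856 → (28, 40, 86).
R = 29 + 0.58 × (28 − 29) = 28.42 → 28
G = 28 + 0.58 × (40 − 28) = 34.96 → 35
B = 10 + 0.58 × (86 − 10) = 54.08 → 54

(28, 35, 54)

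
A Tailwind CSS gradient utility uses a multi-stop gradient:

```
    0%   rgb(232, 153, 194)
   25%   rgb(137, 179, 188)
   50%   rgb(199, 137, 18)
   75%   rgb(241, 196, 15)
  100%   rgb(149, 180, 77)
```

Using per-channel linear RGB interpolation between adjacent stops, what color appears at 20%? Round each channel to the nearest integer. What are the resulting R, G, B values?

(156, 174, 189)

20% lies between the 0% and 25% stops, so the local fraction is t = (20 − 0)/(25 − 0) = 20/25 ≈ 0.8.
R = 232 + 0.8 × (137 − 232) = 156 → 156
G = 153 + 0.8 × (179 − 153) = 173.8 → 174
B = 194 + 0.8 × (188 − 194) = 189.2 → 189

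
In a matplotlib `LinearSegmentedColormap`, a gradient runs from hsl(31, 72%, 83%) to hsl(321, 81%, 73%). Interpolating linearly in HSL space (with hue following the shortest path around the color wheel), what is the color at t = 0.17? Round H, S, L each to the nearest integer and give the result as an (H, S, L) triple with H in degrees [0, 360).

(19, 74, 81)

Hue: 321 − 31 = 290°, but |290| > 180 so the shorter arc goes the other way: Δh = 290 − 360 = -70°.
H = 31 + 0.17 × (-70) = 19.1 → 19°
S = 72 + 0.17 × (81 − 72) = 73.53 → 74%
L = 83 + 0.17 × (73 − 83) = 81.3 → 81%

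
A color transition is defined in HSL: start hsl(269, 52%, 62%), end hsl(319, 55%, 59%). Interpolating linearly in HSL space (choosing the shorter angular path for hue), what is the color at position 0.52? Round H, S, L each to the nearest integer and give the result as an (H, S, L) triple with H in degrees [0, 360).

(295, 54, 60)

Hue arc: Δh = 319 − 269 = 50° (|Δh| ≤ 180, already the shorter path).
H = 269 + 0.52 × (50) = 295 → 295°
S = 52 + 0.52 × (55 − 52) = 53.56 → 54%
L = 62 + 0.52 × (59 − 62) = 60.44 → 60%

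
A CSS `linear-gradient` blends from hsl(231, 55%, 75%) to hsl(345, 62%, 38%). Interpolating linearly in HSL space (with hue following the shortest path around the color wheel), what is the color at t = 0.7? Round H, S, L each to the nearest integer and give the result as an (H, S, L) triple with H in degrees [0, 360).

(311, 60, 49)

Hue arc: Δh = 345 − 231 = 114° (|Δh| ≤ 180, already the shorter path).
H = 231 + 0.7 × (114) = 310.8 → 311°
S = 55 + 0.7 × (62 − 55) = 59.9 → 60%
L = 75 + 0.7 × (38 − 75) = 49.1 → 49%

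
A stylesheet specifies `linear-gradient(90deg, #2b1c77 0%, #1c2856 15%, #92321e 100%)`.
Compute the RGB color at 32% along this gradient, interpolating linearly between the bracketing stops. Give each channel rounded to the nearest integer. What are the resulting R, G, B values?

(52, 42, 75)

32% lies between the 15% and 100% stops, so the local fraction is t = (32 − 15)/(100 − 15) = 17/85 ≈ 0.2.
#1c2856 → (28, 40, 86); #92321e → (146, 50, 30).
R = 28 + 0.2 × (146 − 28) = 51.6 → 52
G = 40 + 0.2 × (50 − 40) = 42 → 42
B = 86 + 0.2 × (30 − 86) = 74.8 → 75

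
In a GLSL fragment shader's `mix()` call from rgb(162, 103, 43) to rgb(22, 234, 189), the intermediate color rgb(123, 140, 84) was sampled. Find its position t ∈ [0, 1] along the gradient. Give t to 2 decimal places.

0.28

Invert the lerp on the B channel (largest span, 146): t = (84 − 43) / (189 − 43) = 41/146 = 0.28082.
Check on R: (123 − 162)/(22 − 162) = 0.2786 ✓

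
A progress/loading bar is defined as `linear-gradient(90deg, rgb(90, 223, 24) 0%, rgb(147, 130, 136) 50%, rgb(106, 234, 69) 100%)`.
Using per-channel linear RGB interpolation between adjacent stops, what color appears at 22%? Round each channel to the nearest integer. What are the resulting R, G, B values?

(115, 182, 73)

22% lies between the 0% and 50% stops, so the local fraction is t = (22 − 0)/(50 − 0) = 22/50 ≈ 0.44.
R = 90 + 0.44 × (147 − 90) = 115.08 → 115
G = 223 + 0.44 × (130 − 223) = 182.08 → 182
B = 24 + 0.44 × (136 − 24) = 73.28 → 73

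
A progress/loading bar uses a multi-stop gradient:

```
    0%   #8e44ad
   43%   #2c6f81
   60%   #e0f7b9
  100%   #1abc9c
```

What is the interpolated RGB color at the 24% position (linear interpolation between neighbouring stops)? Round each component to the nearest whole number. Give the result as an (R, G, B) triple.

24% lies between the 0% and 43% stops, so the local fraction is t = (24 − 0)/(43 − 0) = 24/43 ≈ 0.5581.
#8e44ad → (142, 68, 173); #2c6f81 → (44, 111, 129).
R = 142 + 0.5581 × (44 − 142) = 87.306 → 87
G = 68 + 0.5581 × (111 − 68) = 91.998 → 92
B = 173 + 0.5581 × (129 − 173) = 148.444 → 148

(87, 92, 148)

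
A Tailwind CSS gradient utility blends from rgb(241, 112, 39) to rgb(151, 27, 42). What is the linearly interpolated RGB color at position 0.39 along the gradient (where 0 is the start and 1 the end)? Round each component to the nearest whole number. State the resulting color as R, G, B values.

R = 241 + 0.39 × (151 − 241) = 241 + 0.39 × -90 = 205.9 → 206
G = 112 + 0.39 × (27 − 112) = 112 + 0.39 × -85 = 78.85 → 79
B = 39 + 0.39 × (42 − 39) = 39 + 0.39 × 3 = 40.17 → 40

(206, 79, 40)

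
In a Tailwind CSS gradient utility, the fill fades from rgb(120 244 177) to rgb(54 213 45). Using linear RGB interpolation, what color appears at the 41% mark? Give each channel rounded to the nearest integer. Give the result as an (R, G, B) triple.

41% corresponds to t = 0.41.
R = 120 + 0.41 × (54 − 120) = 120 + 0.41 × -66 = 92.94 → 93
G = 244 + 0.41 × (213 − 244) = 244 + 0.41 × -31 = 231.29 → 231
B = 177 + 0.41 × (45 − 177) = 177 + 0.41 × -132 = 122.88 → 123

(93, 231, 123)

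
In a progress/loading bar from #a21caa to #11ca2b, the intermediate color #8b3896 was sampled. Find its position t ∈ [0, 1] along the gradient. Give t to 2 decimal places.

Invert the lerp on the G channel (largest span, 174): t = (56 − 28) / (202 − 28) = 28/174 = 0.16092.
Check on R: (139 − 162)/(17 − 162) = 0.1586 ✓

0.16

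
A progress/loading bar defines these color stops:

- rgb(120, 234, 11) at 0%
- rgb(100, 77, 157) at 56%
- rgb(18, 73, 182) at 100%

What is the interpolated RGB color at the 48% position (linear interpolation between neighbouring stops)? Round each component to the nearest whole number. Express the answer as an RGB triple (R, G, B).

(103, 99, 136)

48% lies between the 0% and 56% stops, so the local fraction is t = (48 − 0)/(56 − 0) = 48/56 ≈ 0.8571.
R = 120 + 0.8571 × (100 − 120) = 102.858 → 103
G = 234 + 0.8571 × (77 − 234) = 99.435 → 99
B = 11 + 0.8571 × (157 − 11) = 136.137 → 136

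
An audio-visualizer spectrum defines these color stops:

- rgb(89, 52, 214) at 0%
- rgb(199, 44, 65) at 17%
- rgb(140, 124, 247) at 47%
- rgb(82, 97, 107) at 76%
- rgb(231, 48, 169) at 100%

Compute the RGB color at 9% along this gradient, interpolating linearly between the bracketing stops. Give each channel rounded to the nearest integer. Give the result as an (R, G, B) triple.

9% lies between the 0% and 17% stops, so the local fraction is t = (9 − 0)/(17 − 0) = 9/17 ≈ 0.5294.
R = 89 + 0.5294 × (199 − 89) = 147.234 → 147
G = 52 + 0.5294 × (44 − 52) = 47.765 → 48
B = 214 + 0.5294 × (65 − 214) = 135.119 → 135

(147, 48, 135)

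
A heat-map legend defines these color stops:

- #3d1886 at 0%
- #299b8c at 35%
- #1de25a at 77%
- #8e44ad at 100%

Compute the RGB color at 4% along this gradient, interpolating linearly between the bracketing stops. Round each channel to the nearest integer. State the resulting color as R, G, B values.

4% lies between the 0% and 35% stops, so the local fraction is t = (4 − 0)/(35 − 0) = 4/35 ≈ 0.1143.
#3d1886 → (61, 24, 134); #299b8c → (41, 155, 140).
R = 61 + 0.1143 × (41 − 61) = 58.714 → 59
G = 24 + 0.1143 × (155 − 24) = 38.973 → 39
B = 134 + 0.1143 × (140 − 134) = 134.686 → 135

(59, 39, 135)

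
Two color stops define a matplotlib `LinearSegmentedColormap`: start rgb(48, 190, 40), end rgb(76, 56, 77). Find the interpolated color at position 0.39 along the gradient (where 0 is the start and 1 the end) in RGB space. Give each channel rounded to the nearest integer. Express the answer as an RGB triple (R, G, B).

(59, 138, 54)

R = 48 + 0.39 × (76 − 48) = 48 + 0.39 × 28 = 58.92 → 59
G = 190 + 0.39 × (56 − 190) = 190 + 0.39 × -134 = 137.74 → 138
B = 40 + 0.39 × (77 − 40) = 40 + 0.39 × 37 = 54.43 → 54
So the blended color is (59, 138, 54), about #3b8a36.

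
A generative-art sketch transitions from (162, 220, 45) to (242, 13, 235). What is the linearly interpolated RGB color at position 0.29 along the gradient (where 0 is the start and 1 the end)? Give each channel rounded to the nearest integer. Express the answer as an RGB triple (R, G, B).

R = 162 + 0.29 × (242 − 162) = 162 + 0.29 × 80 = 185.2 → 185
G = 220 + 0.29 × (13 − 220) = 220 + 0.29 × -207 = 159.97 → 160
B = 45 + 0.29 × (235 − 45) = 45 + 0.29 × 190 = 100.1 → 100

(185, 160, 100)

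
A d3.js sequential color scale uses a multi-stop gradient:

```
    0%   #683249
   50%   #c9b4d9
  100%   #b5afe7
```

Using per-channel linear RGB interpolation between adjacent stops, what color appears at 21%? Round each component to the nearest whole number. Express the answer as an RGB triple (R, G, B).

21% lies between the 0% and 50% stops, so the local fraction is t = (21 − 0)/(50 − 0) = 21/50 ≈ 0.42.
#683249 → (104, 50, 73); #c9b4d9 → (201, 180, 217).
R = 104 + 0.42 × (201 − 104) = 144.74 → 145
G = 50 + 0.42 × (180 − 50) = 104.6 → 105
B = 73 + 0.42 × (217 − 73) = 133.48 → 133

(145, 105, 133)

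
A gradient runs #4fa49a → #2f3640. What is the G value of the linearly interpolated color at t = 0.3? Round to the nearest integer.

G₁ = 164 (from #4fa49a), G₂ = 54 (from #2f3640).
G = 164 + 0.3 × (54 − 164) = 131 → 131

131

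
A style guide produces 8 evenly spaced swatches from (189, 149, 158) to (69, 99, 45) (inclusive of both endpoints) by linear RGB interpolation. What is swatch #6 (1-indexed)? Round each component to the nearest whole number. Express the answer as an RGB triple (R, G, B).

(103, 113, 77)

With 8 swatches and endpoints inclusive, swatch 6 sits at t = (6 − 1)/(8 − 1) = 5/7 ≈ 0.7143.
R = 189 + 0.7143 × (69 − 189) = 103.284 → 103
G = 149 + 0.7143 × (99 − 149) = 113.285 → 113
B = 158 + 0.7143 × (45 − 158) = 77.284 → 77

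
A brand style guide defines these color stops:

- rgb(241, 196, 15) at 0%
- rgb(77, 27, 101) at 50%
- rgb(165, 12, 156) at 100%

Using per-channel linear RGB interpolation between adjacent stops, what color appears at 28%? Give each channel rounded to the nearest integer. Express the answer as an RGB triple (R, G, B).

(149, 101, 63)

28% lies between the 0% and 50% stops, so the local fraction is t = (28 − 0)/(50 − 0) = 28/50 ≈ 0.56.
R = 241 + 0.56 × (77 − 241) = 149.16 → 149
G = 196 + 0.56 × (27 − 196) = 101.36 → 101
B = 15 + 0.56 × (101 − 15) = 63.16 → 63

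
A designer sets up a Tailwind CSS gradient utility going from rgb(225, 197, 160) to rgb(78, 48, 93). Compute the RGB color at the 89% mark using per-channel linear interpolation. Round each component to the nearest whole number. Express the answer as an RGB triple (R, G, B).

(94, 64, 100)

89% corresponds to t = 0.89.
R = 225 + 0.89 × (78 − 225) = 225 + 0.89 × -147 = 94.17 → 94
G = 197 + 0.89 × (48 − 197) = 197 + 0.89 × -149 = 64.39 → 64
B = 160 + 0.89 × (93 − 160) = 160 + 0.89 × -67 = 100.37 → 100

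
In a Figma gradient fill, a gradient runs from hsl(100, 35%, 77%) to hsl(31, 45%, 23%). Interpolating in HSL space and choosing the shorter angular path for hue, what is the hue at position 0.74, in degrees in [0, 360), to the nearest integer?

49

Hue arc: Δh = 31 − 100 = -69° (|Δh| ≤ 180, already the shorter path).
H = 100 + 0.74 × (-69) = 48.94 → 49°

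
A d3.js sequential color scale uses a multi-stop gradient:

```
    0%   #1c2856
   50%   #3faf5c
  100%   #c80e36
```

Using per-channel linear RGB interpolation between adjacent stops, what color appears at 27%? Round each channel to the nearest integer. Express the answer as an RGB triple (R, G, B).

27% lies between the 0% and 50% stops, so the local fraction is t = (27 − 0)/(50 − 0) = 27/50 ≈ 0.54.
#1c2856 → (28, 40, 86); #3faf5c → (63, 175, 92).
R = 28 + 0.54 × (63 − 28) = 46.9 → 47
G = 40 + 0.54 × (175 − 40) = 112.9 → 113
B = 86 + 0.54 × (92 − 86) = 89.24 → 89

(47, 113, 89)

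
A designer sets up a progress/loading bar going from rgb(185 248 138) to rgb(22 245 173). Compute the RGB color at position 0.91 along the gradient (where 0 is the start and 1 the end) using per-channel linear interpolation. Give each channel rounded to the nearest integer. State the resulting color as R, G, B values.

R = 185 + 0.91 × (22 − 185) = 185 + 0.91 × -163 = 36.67 → 37
G = 248 + 0.91 × (245 − 248) = 248 + 0.91 × -3 = 245.27 → 245
B = 138 + 0.91 × (173 − 138) = 138 + 0.91 × 35 = 169.85 → 170

(37, 245, 170)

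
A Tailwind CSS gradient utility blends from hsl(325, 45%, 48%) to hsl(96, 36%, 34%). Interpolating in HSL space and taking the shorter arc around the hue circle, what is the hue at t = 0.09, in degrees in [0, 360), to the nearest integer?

Hue: 96 − 325 = -229°, but |-229| > 180 so the shorter arc goes the other way: Δh = -229 + 360 = 131°.
H = 325 + 0.09 × (131) = 336.79 → 337°

337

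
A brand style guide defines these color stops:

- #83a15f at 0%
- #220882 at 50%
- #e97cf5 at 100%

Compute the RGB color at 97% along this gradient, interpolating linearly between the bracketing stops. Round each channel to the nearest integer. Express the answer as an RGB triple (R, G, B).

97% lies between the 50% and 100% stops, so the local fraction is t = (97 − 50)/(100 − 50) = 47/50 ≈ 0.94.
#220882 → (34, 8, 130); #e97cf5 → (233, 124, 245).
R = 34 + 0.94 × (233 − 34) = 221.06 → 221
G = 8 + 0.94 × (124 − 8) = 117.04 → 117
B = 130 + 0.94 × (245 − 130) = 238.1 → 238

(221, 117, 238)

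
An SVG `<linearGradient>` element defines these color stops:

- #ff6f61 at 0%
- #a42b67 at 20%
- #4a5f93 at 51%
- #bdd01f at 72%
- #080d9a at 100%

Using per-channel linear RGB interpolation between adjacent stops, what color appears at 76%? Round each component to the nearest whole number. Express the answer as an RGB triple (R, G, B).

(163, 180, 49)

76% lies between the 72% and 100% stops, so the local fraction is t = (76 − 72)/(100 − 72) = 4/28 ≈ 0.1429.
#bdd01f → (189, 208, 31); #080d9a → (8, 13, 154).
R = 189 + 0.1429 × (8 − 189) = 163.135 → 163
G = 208 + 0.1429 × (13 − 208) = 180.135 → 180
B = 31 + 0.1429 × (154 − 31) = 48.577 → 49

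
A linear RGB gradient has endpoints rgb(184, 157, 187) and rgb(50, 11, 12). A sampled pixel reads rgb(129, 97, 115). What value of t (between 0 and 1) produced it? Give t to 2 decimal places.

0.41

Invert the lerp on the B channel (largest span, 175): t = (115 − 187) / (12 − 187) = -72/-175 = 0.41143.
Check on R: (129 − 184)/(50 − 184) = 0.4104 ✓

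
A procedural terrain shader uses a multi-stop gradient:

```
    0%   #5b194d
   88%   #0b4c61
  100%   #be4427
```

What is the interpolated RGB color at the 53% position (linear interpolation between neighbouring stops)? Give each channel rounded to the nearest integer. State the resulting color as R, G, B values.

(43, 56, 89)

53% lies between the 0% and 88% stops, so the local fraction is t = (53 − 0)/(88 − 0) = 53/88 ≈ 0.6023.
#5b194d → (91, 25, 77); #0b4c61 → (11, 76, 97).
R = 91 + 0.6023 × (11 − 91) = 42.816 → 43
G = 25 + 0.6023 × (76 − 25) = 55.717 → 56
B = 77 + 0.6023 × (97 − 77) = 89.046 → 89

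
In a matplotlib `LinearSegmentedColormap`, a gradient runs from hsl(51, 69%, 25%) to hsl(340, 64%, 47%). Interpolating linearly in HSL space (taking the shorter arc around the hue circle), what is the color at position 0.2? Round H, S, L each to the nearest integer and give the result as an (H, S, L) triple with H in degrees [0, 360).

Hue: 340 − 51 = 289°, but |289| > 180 so the shorter arc goes the other way: Δh = 289 − 360 = -71°.
H = 51 + 0.2 × (-71) = 36.8 → 37°
S = 69 + 0.2 × (64 − 69) = 68 → 68%
L = 25 + 0.2 × (47 − 25) = 29.4 → 29%

(37, 68, 29)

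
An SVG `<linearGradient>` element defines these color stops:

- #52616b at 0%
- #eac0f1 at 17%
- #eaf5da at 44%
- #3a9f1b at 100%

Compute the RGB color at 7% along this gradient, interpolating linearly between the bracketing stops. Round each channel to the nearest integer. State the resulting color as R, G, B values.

7% lies between the 0% and 17% stops, so the local fraction is t = (7 − 0)/(17 − 0) = 7/17 ≈ 0.4118.
#52616b → (82, 97, 107); #eac0f1 → (234, 192, 241).
R = 82 + 0.4118 × (234 − 82) = 144.594 → 145
G = 97 + 0.4118 × (192 − 97) = 136.121 → 136
B = 107 + 0.4118 × (241 − 107) = 162.181 → 162

(145, 136, 162)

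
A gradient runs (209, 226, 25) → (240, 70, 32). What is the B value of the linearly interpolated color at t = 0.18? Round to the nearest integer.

26

B = 25 + 0.18 × (32 − 25) = 26.26 → 26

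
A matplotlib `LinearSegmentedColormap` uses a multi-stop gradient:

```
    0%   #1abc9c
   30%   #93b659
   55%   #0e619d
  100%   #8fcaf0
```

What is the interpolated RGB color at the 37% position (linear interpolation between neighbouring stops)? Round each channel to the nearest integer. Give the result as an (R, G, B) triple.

37% lies between the 30% and 55% stops, so the local fraction is t = (37 − 30)/(55 − 30) = 7/25 ≈ 0.28.
#93b659 → (147, 182, 89); #0e619d → (14, 97, 157).
R = 147 + 0.28 × (14 − 147) = 109.76 → 110
G = 182 + 0.28 × (97 − 182) = 158.2 → 158
B = 89 + 0.28 × (157 − 89) = 108.04 → 108

(110, 158, 108)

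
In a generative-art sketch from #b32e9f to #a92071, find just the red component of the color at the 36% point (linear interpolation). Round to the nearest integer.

175

R₁ = 179 (from #b32e9f), R₂ = 169 (from #a92071).
R = 179 + 0.36 × (169 − 179) = 175.4 → 175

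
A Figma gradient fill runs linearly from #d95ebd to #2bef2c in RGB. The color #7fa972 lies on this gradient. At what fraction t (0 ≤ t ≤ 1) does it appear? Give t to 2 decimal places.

0.52

Invert the lerp on the R channel (largest span, 174): t = (127 − 217) / (43 − 217) = -90/-174 = 0.51724.
Check on G: (169 − 94)/(239 − 94) = 0.5172 ✓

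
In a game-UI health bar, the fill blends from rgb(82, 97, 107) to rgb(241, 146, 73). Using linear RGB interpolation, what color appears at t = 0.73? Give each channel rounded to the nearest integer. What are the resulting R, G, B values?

(198, 133, 82)

R = 82 + 0.73 × (241 − 82) = 82 + 0.73 × 159 = 198.07 → 198
G = 97 + 0.73 × (146 − 97) = 97 + 0.73 × 49 = 132.77 → 133
B = 107 + 0.73 × (73 − 107) = 107 + 0.73 × -34 = 82.18 → 82
So the blended color is (198, 133, 82), about #c68552.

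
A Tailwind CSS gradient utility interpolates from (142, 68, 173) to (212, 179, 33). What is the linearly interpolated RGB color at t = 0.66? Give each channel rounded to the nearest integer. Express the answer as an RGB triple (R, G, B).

(188, 141, 81)

R = 142 + 0.66 × (212 − 142) = 142 + 0.66 × 70 = 188.2 → 188
G = 68 + 0.66 × (179 − 68) = 68 + 0.66 × 111 = 141.26 → 141
B = 173 + 0.66 × (33 − 173) = 173 + 0.66 × -140 = 80.6 → 81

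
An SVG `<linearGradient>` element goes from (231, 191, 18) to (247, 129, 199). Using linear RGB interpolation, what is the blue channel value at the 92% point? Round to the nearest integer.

185

B = 18 + 0.92 × (199 − 18) = 184.52 → 185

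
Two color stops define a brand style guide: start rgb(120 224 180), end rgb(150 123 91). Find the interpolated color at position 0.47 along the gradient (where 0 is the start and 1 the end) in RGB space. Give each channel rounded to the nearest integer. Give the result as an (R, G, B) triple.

R = 120 + 0.47 × (150 − 120) = 120 + 0.47 × 30 = 134.1 → 134
G = 224 + 0.47 × (123 − 224) = 224 + 0.47 × -101 = 176.53 → 177
B = 180 + 0.47 × (91 − 180) = 180 + 0.47 × -89 = 138.17 → 138

(134, 177, 138)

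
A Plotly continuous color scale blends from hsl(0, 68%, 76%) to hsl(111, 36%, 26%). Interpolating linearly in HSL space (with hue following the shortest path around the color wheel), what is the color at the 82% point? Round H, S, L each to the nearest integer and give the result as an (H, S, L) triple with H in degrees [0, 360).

(91, 42, 35)

Hue arc: Δh = 111 − 0 = 111° (|Δh| ≤ 180, already the shorter path).
H = 0 + 0.82 × (111) = 91.02 → 91°
S = 68 + 0.82 × (36 − 68) = 41.76 → 42%
L = 76 + 0.82 × (26 − 76) = 35 → 35%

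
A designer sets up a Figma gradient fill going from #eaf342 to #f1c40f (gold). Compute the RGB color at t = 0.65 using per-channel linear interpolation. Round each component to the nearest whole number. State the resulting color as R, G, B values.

(239, 212, 33)

#eaf342 → (234, 243, 66); #f1c40f → (241, 196, 15).
R = 234 + 0.65 × (241 − 234) = 234 + 0.65 × 7 = 238.55 → 239
G = 243 + 0.65 × (196 − 243) = 243 + 0.65 × -47 = 212.45 → 212
B = 66 + 0.65 × (15 − 66) = 66 + 0.65 × -51 = 32.85 → 33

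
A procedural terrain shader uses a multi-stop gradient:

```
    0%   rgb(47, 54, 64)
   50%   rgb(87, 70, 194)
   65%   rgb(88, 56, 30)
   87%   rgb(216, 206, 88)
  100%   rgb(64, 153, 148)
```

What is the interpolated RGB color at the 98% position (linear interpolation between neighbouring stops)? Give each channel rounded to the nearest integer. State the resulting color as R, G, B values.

98% lies between the 87% and 100% stops, so the local fraction is t = (98 − 87)/(100 − 87) = 11/13 ≈ 0.8462.
R = 216 + 0.8462 × (64 − 216) = 87.378 → 87
G = 206 + 0.8462 × (153 − 206) = 161.151 → 161
B = 88 + 0.8462 × (148 − 88) = 138.772 → 139

(87, 161, 139)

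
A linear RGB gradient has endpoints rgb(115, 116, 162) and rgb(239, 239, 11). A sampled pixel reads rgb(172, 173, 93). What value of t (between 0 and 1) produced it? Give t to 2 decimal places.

Invert the lerp on the B channel (largest span, 151): t = (93 − 162) / (11 − 162) = -69/-151 = 0.45695.
Check on R: (172 − 115)/(239 − 115) = 0.4597 ✓

0.46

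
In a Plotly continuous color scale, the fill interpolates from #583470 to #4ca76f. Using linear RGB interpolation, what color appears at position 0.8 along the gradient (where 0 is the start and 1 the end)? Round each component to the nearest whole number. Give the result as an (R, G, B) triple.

#583470 → (88, 52, 112); #4ca76f → (76, 167, 111).
R = 88 + 0.8 × (76 − 88) = 88 + 0.8 × -12 = 78.4 → 78
G = 52 + 0.8 × (167 − 52) = 52 + 0.8 × 115 = 144 → 144
B = 112 + 0.8 × (111 − 112) = 112 + 0.8 × -1 = 111.2 → 111
So the blended color is (78, 144, 111), about #4e906f.

(78, 144, 111)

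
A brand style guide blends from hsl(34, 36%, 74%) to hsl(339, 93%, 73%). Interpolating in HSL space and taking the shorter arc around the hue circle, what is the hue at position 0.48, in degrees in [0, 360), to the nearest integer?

8

Hue: 339 − 34 = 305°, but |305| > 180 so the shorter arc goes the other way: Δh = 305 − 360 = -55°.
H = 34 + 0.48 × (-55) = 7.6 → 8°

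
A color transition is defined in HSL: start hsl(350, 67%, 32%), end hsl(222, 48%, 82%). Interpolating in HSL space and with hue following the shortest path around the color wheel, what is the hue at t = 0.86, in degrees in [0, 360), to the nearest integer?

240

Hue arc: Δh = 222 − 350 = -128° (|Δh| ≤ 180, already the shorter path).
H = 350 + 0.86 × (-128) = 239.92 → 240°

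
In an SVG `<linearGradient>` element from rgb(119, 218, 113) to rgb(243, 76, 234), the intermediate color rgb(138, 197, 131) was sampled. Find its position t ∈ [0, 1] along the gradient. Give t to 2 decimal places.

Invert the lerp on the G channel (largest span, 142): t = (197 − 218) / (76 − 218) = -21/-142 = 0.14789.
Check on R: (138 − 119)/(243 − 119) = 0.1532 ✓

0.15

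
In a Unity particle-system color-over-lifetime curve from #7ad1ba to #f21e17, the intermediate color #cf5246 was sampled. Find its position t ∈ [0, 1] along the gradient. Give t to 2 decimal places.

0.71

Invert the lerp on the G channel (largest span, 179): t = (82 − 209) / (30 − 209) = -127/-179 = 0.7095.
Check on R: (207 − 122)/(242 − 122) = 0.7083 ✓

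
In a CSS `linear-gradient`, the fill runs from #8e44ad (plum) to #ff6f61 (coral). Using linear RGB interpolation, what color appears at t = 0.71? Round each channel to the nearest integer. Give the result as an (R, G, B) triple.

#8e44ad → (142, 68, 173); #ff6f61 → (255, 111, 97).
R = 142 + 0.71 × (255 − 142) = 142 + 0.71 × 113 = 222.23 → 222
G = 68 + 0.71 × (111 − 68) = 68 + 0.71 × 43 = 98.53 → 99
B = 173 + 0.71 × (97 − 173) = 173 + 0.71 × -76 = 119.04 → 119

(222, 99, 119)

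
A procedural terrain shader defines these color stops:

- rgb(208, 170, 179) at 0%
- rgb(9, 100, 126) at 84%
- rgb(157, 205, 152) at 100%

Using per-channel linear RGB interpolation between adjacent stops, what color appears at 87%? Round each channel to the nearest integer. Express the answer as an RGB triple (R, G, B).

87% lies between the 84% and 100% stops, so the local fraction is t = (87 − 84)/(100 − 84) = 3/16 ≈ 0.1875.
R = 9 + 0.1875 × (157 − 9) = 36.75 → 37
G = 100 + 0.1875 × (205 − 100) = 119.688 → 120
B = 126 + 0.1875 × (152 − 126) = 130.875 → 131

(37, 120, 131)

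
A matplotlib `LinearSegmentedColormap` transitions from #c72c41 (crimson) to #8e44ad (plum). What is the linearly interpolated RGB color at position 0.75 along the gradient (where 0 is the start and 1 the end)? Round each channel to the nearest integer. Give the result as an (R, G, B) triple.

#c72c41 → (199, 44, 65); #8e44ad → (142, 68, 173).
R = 199 + 0.75 × (142 − 199) = 199 + 0.75 × -57 = 156.25 → 156
G = 44 + 0.75 × (68 − 44) = 44 + 0.75 × 24 = 62 → 62
B = 65 + 0.75 × (173 − 65) = 65 + 0.75 × 108 = 146 → 146

(156, 62, 146)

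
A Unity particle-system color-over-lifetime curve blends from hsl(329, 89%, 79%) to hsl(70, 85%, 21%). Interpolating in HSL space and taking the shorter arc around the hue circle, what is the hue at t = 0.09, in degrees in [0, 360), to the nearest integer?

338

Hue: 70 − 329 = -259°, but |-259| > 180 so the shorter arc goes the other way: Δh = -259 + 360 = 101°.
H = 329 + 0.09 × (101) = 338.09 → 338°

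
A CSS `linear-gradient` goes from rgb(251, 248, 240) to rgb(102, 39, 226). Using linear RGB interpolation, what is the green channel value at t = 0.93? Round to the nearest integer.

G = 248 + 0.93 × (39 − 248) = 53.63 → 54

54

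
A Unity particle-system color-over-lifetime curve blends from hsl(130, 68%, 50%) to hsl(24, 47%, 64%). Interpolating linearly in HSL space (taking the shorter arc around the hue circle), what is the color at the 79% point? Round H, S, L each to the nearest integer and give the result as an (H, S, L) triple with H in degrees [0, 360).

(46, 51, 61)

Hue arc: Δh = 24 − 130 = -106° (|Δh| ≤ 180, already the shorter path).
H = 130 + 0.79 × (-106) = 46.26 → 46°
S = 68 + 0.79 × (47 − 68) = 51.41 → 51%
L = 50 + 0.79 × (64 − 50) = 61.06 → 61%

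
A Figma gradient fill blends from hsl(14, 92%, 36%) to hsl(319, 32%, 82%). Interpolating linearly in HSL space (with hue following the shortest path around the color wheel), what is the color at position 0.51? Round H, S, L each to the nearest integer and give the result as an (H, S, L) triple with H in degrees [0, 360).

Hue: 319 − 14 = 305°, but |305| > 180 so the shorter arc goes the other way: Δh = 305 − 360 = -55°.
H = 14 + 0.51 × (-55) = -14.05 → -14 → -14 mod 360 = 346°
S = 92 + 0.51 × (32 − 92) = 61.4 → 61%
L = 36 + 0.51 × (82 − 36) = 59.46 → 59%

(346, 61, 59)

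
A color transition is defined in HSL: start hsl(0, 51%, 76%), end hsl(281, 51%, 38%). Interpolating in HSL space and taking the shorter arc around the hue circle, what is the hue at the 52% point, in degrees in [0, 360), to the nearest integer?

Hue: 281 − 0 = 281°, but |281| > 180 so the shorter arc goes the other way: Δh = 281 − 360 = -79°.
H = 0 + 0.52 × (-79) = -41.08 → -41 → -41 mod 360 = 319°

319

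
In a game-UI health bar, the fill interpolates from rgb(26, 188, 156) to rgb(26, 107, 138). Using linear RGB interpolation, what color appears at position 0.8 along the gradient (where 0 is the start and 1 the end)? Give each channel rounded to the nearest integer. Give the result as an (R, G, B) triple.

R = 26 + 0.8 × (26 − 26) = 26 + 0.8 × 0 = 26 → 26
G = 188 + 0.8 × (107 − 188) = 188 + 0.8 × -81 = 123.2 → 123
B = 156 + 0.8 × (138 − 156) = 156 + 0.8 × -18 = 141.6 → 142

(26, 123, 142)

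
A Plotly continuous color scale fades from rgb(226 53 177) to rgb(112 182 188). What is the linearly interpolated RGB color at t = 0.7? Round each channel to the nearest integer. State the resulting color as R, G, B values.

(146, 143, 185)

R = 226 + 0.7 × (112 − 226) = 226 + 0.7 × -114 = 146.2 → 146
G = 53 + 0.7 × (182 − 53) = 53 + 0.7 × 129 = 143.3 → 143
B = 177 + 0.7 × (188 − 177) = 177 + 0.7 × 11 = 184.7 → 185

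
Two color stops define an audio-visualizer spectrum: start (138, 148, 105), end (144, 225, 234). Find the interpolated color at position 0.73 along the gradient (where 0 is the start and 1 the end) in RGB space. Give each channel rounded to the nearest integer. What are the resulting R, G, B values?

R = 138 + 0.73 × (144 − 138) = 138 + 0.73 × 6 = 142.38 → 142
G = 148 + 0.73 × (225 − 148) = 148 + 0.73 × 77 = 204.21 → 204
B = 105 + 0.73 × (234 − 105) = 105 + 0.73 × 129 = 199.17 → 199
So the blended color is (142, 204, 199), about #8eccc7.

(142, 204, 199)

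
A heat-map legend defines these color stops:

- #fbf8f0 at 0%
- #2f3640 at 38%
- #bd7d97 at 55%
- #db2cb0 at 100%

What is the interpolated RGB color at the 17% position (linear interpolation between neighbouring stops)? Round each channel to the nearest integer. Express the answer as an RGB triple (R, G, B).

(160, 161, 161)

17% lies between the 0% and 38% stops, so the local fraction is t = (17 − 0)/(38 − 0) = 17/38 ≈ 0.4474.
#fbf8f0 → (251, 248, 240); #2f3640 → (47, 54, 64).
R = 251 + 0.4474 × (47 − 251) = 159.73 → 160
G = 248 + 0.4474 × (54 − 248) = 161.204 → 161
B = 240 + 0.4474 × (64 − 240) = 161.258 → 161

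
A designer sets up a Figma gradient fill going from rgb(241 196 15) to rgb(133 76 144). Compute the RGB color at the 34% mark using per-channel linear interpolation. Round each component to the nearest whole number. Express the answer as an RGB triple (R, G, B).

(204, 155, 59)

34% corresponds to t = 0.34.
R = 241 + 0.34 × (133 − 241) = 241 + 0.34 × -108 = 204.28 → 204
G = 196 + 0.34 × (76 − 196) = 196 + 0.34 × -120 = 155.2 → 155
B = 15 + 0.34 × (144 − 15) = 15 + 0.34 × 129 = 58.86 → 59
So the blended color is (204, 155, 59), about #cc9b3b.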